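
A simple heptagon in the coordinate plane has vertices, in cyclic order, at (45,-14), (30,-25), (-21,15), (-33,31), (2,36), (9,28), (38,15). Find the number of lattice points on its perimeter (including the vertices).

14

The number of boundary lattice points is Σ gcd(|Δx|,|Δy|) = gcd(15,11) + gcd(51,40) + gcd(12,16) + gcd(35,5) + gcd(7,8) + gcd(29,13) + gcd(7,29) = 1+1+4+5+1+1+1 = 14.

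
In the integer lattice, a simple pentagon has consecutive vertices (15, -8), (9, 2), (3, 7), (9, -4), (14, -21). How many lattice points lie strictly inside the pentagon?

75

By the shoelace formula, twice the signed area is |[15·2 − 9·(-8)] + [9·7 − 3·2] + [3·(-4) − 9·7] + [9·(-21) − 14·(-4)] + [14·(-8) − 15·(-21)]| = 154, so the area is 77.
Along each edge there are gcd(|Δx|,|Δy|)+1 lattice points, so counting each shared vertex once the boundary has gcd(6,10) + gcd(6,5) + gcd(6,11) + gcd(5,17) + gcd(1,13) = 2+1+1+1+1 = 6.
Pick's theorem gives I = A − B/2 + 1 = 77 − 6/2 + 1 = 75.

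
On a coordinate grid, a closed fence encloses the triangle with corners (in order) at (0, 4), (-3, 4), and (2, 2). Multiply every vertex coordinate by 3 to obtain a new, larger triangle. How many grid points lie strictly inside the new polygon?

Using the shoelace formula, 2A = |[0·4 − (-3)·4] + [(-3)·2 − 2·4] + [2·4 − 0·2]| = 6, so the area is 3.
Along each edge there are gcd(|Δx|,|Δy|)+1 lattice points, so counting each shared vertex once the boundary has gcd(3,0) + gcd(5,2) + gcd(2,2) = 3+1+2 = 6.
Scaling by 3 multiplies the area by 3² = 9 (so the new area is 27) and multiplies the boundary lattice-point count by 3, giving 18.
By Pick's theorem, the interior count of the dilated polygon is 27 − 18/2 + 1 = 19.

19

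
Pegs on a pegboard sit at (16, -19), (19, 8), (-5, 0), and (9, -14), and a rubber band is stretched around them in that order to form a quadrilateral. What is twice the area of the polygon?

652

The shoelace formula gives twice the area as |(16·8 − 19·(-19)) + (19·0 − (-5)·8) + ((-5)·(-14) − 9·0) + (9·(-19) − 16·(-14))| = 652, so the area is 326.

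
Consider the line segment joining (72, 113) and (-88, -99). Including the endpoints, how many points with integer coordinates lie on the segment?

The number of lattice points on a segment between lattice points is gcd(|Δx|,|Δy|) + 1 = gcd(160,212) + 1 = 4 + 1 = 5.

5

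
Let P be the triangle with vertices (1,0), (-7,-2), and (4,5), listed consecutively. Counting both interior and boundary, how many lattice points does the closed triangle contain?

The shoelace formula gives twice the area as |[1·(-2) − (-7)·0] + [(-7)·5 − 4·(-2)] + [4·0 − 1·5]| = 34, so the area is 17.
The number of boundary lattice points is Σ gcd(|Δx|,|Δy|) = gcd(8,2) + gcd(11,7) + gcd(3,5) = 2+1+1 = 4.
Pick's theorem gives I = A − B/2 + 1 = 17 − 4/2 + 1 = 16, so the closed region contains I + B = 16 + 4 = 20 lattice points.

20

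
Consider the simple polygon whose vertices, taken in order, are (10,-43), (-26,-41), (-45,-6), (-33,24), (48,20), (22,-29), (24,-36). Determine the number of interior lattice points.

The shoelace formula gives twice the area as |[10·(-41) − (-26)·(-43)] + [(-26)·(-6) − (-45)·(-41)] + [(-45)·24 − (-33)·(-6)] + [(-33)·20 − 48·24] + [48·(-29) − 22·20] + [22·(-36) − 24·(-29)] + [24·(-43) − 10·(-36)]| = 8907, so the area is 4453.5.
Along each edge there are gcd(|Δx|,|Δy|)+1 lattice points, so counting each shared vertex once the boundary has gcd(36,2) + gcd(19,35) + gcd(12,30) + gcd(81,4) + gcd(26,49) + gcd(2,7) + gcd(14,7) = 2+1+6+1+1+1+7 = 19.
Pick's theorem gives I = A − B/2 + 1 = 4453.5 − 19/2 + 1 = 4445.

4445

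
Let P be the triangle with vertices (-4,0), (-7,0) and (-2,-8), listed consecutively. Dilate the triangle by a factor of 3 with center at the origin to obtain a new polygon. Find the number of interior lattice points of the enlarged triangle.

By the shoelace formula, twice the signed area is |((-4)·0 − (-7)·0) + ((-7)·(-8) − (-2)·0) + ((-2)·0 − (-4)·(-8))| = 24, so the area is 12.
Along each edge there are gcd(|Δx|,|Δy|)+1 lattice points, so counting each shared vertex once the boundary has gcd(3,0) + gcd(5,8) + gcd(2,8) = 3+1+2 = 6.
Scaling by 3 multiplies the area by 3² = 9 (so the new area is 108) and multiplies the boundary lattice-point count by 3, giving 18.
By Pick's theorem, the interior count of the dilated polygon is 108 − 18/2 + 1 = 100.

100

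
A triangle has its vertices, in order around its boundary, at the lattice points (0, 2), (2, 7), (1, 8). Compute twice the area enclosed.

7

Using the shoelace formula, 2A = |[0·7 − 2·2] + [2·8 − 1·7] + [1·2 − 0·8]| = 7, so the area is 3.5.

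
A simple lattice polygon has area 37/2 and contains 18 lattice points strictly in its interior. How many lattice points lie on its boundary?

3

Pick's theorem gives A = I + B/2 − 1, so B = 2(A − I + 1) = 2(37/2 − 18 + 1) = 3.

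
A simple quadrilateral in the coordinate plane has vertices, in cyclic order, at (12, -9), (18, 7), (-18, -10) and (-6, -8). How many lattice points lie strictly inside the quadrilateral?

The shoelace formula gives twice the area as |(12·7 − 18·(-9)) + (18·(-10) − (-18)·7) + ((-18)·(-8) − (-6)·(-10)) + ((-6)·(-9) − 12·(-8))| = 426, so the area is 213.
Along each edge there are gcd(|Δx|,|Δy|)+1 lattice points, so counting each shared vertex once the boundary has gcd(6,16) + gcd(36,17) + gcd(12,2) + gcd(18,1) = 2+1+2+1 = 6.
Pick's theorem gives I = A − B/2 + 1 = 213 − 6/2 + 1 = 211.

211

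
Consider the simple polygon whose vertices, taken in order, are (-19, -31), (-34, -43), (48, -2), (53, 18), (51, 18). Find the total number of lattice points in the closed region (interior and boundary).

861

Using the shoelace formula, 2A = |((-19)·(-43) − (-34)·(-31)) + ((-34)·(-2) − 48·(-43)) + (48·18 − 53·(-2)) + (53·18 − 51·18) + (51·(-31) − (-19)·18)| = 1662, so the area is 831.
Along each edge there are gcd(|Δx|,|Δy|)+1 lattice points, so counting each shared vertex once the boundary has gcd(15,12) + gcd(82,41) + gcd(5,20) + gcd(2,0) + gcd(70,49) = 3+41+5+2+7 = 58.
Pick's theorem gives I = A − B/2 + 1 = 831 − 58/2 + 1 = 803, so the closed region contains I + B = 803 + 58 = 861 lattice points.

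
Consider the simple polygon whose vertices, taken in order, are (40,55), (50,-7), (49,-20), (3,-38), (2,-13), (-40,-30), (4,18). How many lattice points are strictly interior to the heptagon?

By the shoelace formula, twice the signed area is |(40·(-7) − 50·55) + (50·(-20) − 49·(-7)) + (49·(-38) − 3·(-20)) + (3·(-13) − 2·(-38)) + (2·(-30) − (-40)·(-13)) + ((-40)·18 − 4·(-30)) + (4·55 − 40·18)| = 7132, so the area is 3566.
Along each edge there are gcd(|Δx|,|Δy|)+1 lattice points, so counting each shared vertex once the boundary has gcd(10,62) + gcd(1,13) + gcd(46,18) + gcd(1,25) + gcd(42,17) + gcd(44,48) + gcd(36,37) = 2+1+2+1+1+4+1 = 12.
By Pick's theorem A = I + B/2 − 1, so I = 3566 − 12/2 + 1 = 3561.

3561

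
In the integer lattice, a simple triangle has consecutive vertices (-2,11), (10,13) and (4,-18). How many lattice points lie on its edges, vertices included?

The number of boundary lattice points is Σ gcd(|Δx|,|Δy|) = gcd(12,2) + gcd(6,31) + gcd(6,29) = 2+1+1 = 4.

4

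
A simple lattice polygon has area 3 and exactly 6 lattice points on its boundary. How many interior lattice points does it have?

Pick's theorem A = I + B/2 − 1 rearranges to I = A − B/2 + 1 = 3 − 6/2 + 1 = 1.

1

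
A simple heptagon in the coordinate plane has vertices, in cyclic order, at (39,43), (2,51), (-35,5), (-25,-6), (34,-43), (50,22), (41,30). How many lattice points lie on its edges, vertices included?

Summing gcd(|Δx|,|Δy|) over the edges gives the boundary count: gcd(37,8) + gcd(37,46) + gcd(10,11) + gcd(59,37) + gcd(16,65) + gcd(9,8) + gcd(2,13) = 1+1+1+1+1+1+1 = 7.

7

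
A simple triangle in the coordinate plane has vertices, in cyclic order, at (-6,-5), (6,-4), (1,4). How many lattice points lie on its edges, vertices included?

Along each edge there are gcd(|Δx|,|Δy|)+1 lattice points, so counting each shared vertex once the boundary has gcd(12,1) + gcd(5,8) + gcd(7,9) = 1+1+1 = 3.

3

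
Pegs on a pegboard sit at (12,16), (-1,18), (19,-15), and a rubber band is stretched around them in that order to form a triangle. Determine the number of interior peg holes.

Using the shoelace formula, 2A = |(12·18 − (-1)·16) + ((-1)·(-15) − 19·18) + (19·16 − 12·(-15))| = 389, so the area is 194.5.
Along each edge there are gcd(|Δx|,|Δy|)+1 lattice points, so counting each shared vertex once the boundary has gcd(13,2) + gcd(20,33) + gcd(7,31) = 1+1+1 = 3.
By Pick's theorem A = I + B/2 − 1, so I = 194.5 − 3/2 + 1 = 194.

194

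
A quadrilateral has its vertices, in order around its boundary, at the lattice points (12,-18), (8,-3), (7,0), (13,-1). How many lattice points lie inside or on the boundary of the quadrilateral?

The shoelace formula gives twice the area as |[12·(-3) − 8·(-18)] + [8·0 − 7·(-3)] + [7·(-1) − 13·0] + [13·(-18) − 12·(-1)]| = 100, so the area is 50.
The number of boundary lattice points is Σ gcd(|Δx|,|Δy|) = gcd(4,15) + gcd(1,3) + gcd(6,1) + gcd(1,17) = 1+1+1+1 = 4.
Pick's theorem gives I = A − B/2 + 1 = 50 − 4/2 + 1 = 49, so the closed region contains I + B = 49 + 4 = 53 lattice points.

53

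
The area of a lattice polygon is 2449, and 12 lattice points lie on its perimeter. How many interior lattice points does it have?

2444

From Pick's theorem, I = A − B/2 + 1 = 2449 − 12/2 + 1 = 2444.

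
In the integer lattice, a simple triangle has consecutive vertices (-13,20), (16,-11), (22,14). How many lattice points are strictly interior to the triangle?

The shoelace formula gives twice the area as |[(-13)·(-11) − 16·20] + [16·14 − 22·(-11)] + [22·20 − (-13)·14]| = 911, so the area is 911/2.
The number of boundary lattice points is Σ gcd(|Δx|,|Δy|) = gcd(29,31) + gcd(6,25) + gcd(35,6) = 1+1+1 = 3.
By Pick's theorem A = I + B/2 − 1, so I = 911/2 − 3/2 + 1 = 455.

455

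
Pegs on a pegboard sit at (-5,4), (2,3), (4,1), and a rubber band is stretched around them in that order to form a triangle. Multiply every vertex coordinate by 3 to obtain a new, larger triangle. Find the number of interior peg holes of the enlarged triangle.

Using the shoelace formula, 2A = |((-5)·3 − 2·4) + (2·1 − 4·3) + (4·4 − (-5)·1)| = 12, so the area is 6.
The number of boundary lattice points is Σ gcd(|Δx|,|Δy|) = gcd(7,1) + gcd(2,2) + gcd(9,3) = 1+2+3 = 6.
Scaling by 3 multiplies the area by 3² = 9 (so the new area is 54) and multiplies the boundary lattice-point count by 3, giving 18.
By Pick's theorem, the interior count of the dilated polygon is 54 − 18/2 + 1 = 46.

46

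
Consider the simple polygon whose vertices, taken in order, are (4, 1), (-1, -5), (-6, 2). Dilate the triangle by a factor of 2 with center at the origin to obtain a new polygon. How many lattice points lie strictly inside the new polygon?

The shoelace formula gives twice the area as |(4·(-5) − (-1)·1) + ((-1)·2 − (-6)·(-5)) + ((-6)·1 − 4·2)| = 65, so the area is 65/2.
Summing gcd(|Δx|,|Δy|) over the edges gives the boundary count: gcd(5,6) + gcd(5,7) + gcd(10,1) = 1+1+1 = 3.
Scaling by 2 multiplies the area by 2² = 4 (so the new area is 130) and multiplies the boundary lattice-point count by 2, giving 6.
By Pick's theorem, the interior count of the dilated polygon is 130 − 6/2 + 1 = 128.

128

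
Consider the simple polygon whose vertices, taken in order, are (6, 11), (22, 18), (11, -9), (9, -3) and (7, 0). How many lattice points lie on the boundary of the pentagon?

6

The number of boundary lattice points is Σ gcd(|Δx|,|Δy|) = gcd(16,7) + gcd(11,27) + gcd(2,6) + gcd(2,3) + gcd(1,11) = 1+1+2+1+1 = 6.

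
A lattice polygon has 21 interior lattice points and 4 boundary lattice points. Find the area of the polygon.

By Pick's theorem, A = I + B/2 − 1 = 21 + 4/2 − 1 = 22.

22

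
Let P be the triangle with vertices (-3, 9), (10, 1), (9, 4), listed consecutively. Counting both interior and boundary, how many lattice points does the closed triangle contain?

18

The shoelace formula gives twice the area as |((-3)·1 − 10·9) + (10·4 − 9·1) + (9·9 − (-3)·4)| = 31, so the area is 15.5.
Along each edge there are gcd(|Δx|,|Δy|)+1 lattice points, so counting each shared vertex once the boundary has gcd(13,8) + gcd(1,3) + gcd(12,5) = 1+1+1 = 3.
Pick's theorem gives I = A − B/2 + 1 = 15.5 − 3/2 + 1 = 15, so the closed region contains I + B = 15 + 3 = 18 lattice points.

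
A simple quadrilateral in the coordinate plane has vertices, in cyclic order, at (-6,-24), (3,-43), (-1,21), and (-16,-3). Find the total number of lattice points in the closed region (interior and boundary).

533

The shoelace formula gives twice the area as |((-6)·(-43) − 3·(-24)) + (3·21 − (-1)·(-43)) + ((-1)·(-3) − (-16)·21) + ((-16)·(-24) − (-6)·(-3))| = 1055, so the area is 1055/2.
Summing gcd(|Δx|,|Δy|) over the edges gives the boundary count: gcd(9,19) + gcd(4,64) + gcd(15,24) + gcd(10,21) = 1+4+3+1 = 9.
Pick's theorem gives I = A − B/2 + 1 = 1055/2 − 9/2 + 1 = 524, so the closed region contains I + B = 524 + 9 = 533 lattice points.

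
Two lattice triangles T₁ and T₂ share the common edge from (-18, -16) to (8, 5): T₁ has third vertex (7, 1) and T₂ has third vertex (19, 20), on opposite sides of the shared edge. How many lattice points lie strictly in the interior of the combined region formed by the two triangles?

The union is the simple quadrilateral with vertices (-18, -16), (7, 1), (8, 5), (19, 20) in order.
By the shoelace formula, twice the signed area is |((-18)·1 − 7·(-16)) + (7·5 − 8·1) + (8·20 − 19·5) + (19·(-16) − (-18)·20)| = 242, so the area is 121.
Along each edge there are gcd(|Δx|,|Δy|)+1 lattice points, so counting each shared vertex once the boundary has gcd(25,17) + gcd(1,4) + gcd(11,15) + gcd(37,36) = 1+1+1+1 = 4.
By Pick's theorem I = A − B/2 + 1 = 121 − 4/2 + 1 = 120.

120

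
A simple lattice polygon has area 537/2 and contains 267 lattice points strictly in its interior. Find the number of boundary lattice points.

5

Pick's theorem gives A = I + B/2 − 1, so B = 2(A − I + 1) = 2(537/2 − 267 + 1) = 5.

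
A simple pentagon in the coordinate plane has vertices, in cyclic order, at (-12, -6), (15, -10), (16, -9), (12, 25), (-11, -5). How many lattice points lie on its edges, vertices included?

Along each edge there are gcd(|Δx|,|Δy|)+1 lattice points, so counting each shared vertex once the boundary has gcd(27,4) + gcd(1,1) + gcd(4,34) + gcd(23,30) + gcd(1,1) = 1+1+2+1+1 = 6.

6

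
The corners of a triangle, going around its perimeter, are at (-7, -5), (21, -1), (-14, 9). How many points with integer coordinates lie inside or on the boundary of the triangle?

Using the shoelace formula, 2A = |[(-7)·(-1) − 21·(-5)] + [21·9 − (-14)·(-1)] + [(-14)·(-5) − (-7)·9]| = 420, so the area is 210.
The number of boundary lattice points is Σ gcd(|Δx|,|Δy|) = gcd(28,4) + gcd(35,10) + gcd(7,14) = 4+5+7 = 16.
Pick's theorem gives I = A − B/2 + 1 = 210 − 16/2 + 1 = 203, so the closed region contains I + B = 203 + 16 = 219 lattice points.

219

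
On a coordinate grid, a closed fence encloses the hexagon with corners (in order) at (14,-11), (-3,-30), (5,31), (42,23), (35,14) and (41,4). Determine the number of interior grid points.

1367

Using the shoelace formula, 2A = |[14·(-30) − (-3)·(-11)] + [(-3)·31 − 5·(-30)] + [5·23 − 42·31] + [42·14 − 35·23] + [35·4 − 41·14] + [41·(-11) − 14·4]| = 2741, so the area is 2741/2.
The number of boundary lattice points is Σ gcd(|Δx|,|Δy|) = gcd(17,19) + gcd(8,61) + gcd(37,8) + gcd(7,9) + gcd(6,10) + gcd(27,15) = 1+1+1+1+2+3 = 9.
Pick's theorem gives I = A − B/2 + 1 = 2741/2 − 9/2 + 1 = 1367.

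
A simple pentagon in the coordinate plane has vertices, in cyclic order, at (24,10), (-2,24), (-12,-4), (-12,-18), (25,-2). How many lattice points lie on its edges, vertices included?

Summing gcd(|Δx|,|Δy|) over the edges gives the boundary count: gcd(26,14) + gcd(10,28) + gcd(0,14) + gcd(37,16) + gcd(1,12) = 2+2+14+1+1 = 20.

20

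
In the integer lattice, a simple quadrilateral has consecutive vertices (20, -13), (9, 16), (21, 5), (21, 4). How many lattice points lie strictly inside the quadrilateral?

By the shoelace formula, twice the signed area is |(20·16 − 9·(-13)) + (9·5 − 21·16) + (21·4 − 21·5) + (21·(-13) − 20·4)| = 228, so the area is 114.
Along each edge there are gcd(|Δx|,|Δy|)+1 lattice points, so counting each shared vertex once the boundary has gcd(11,29) + gcd(12,11) + gcd(0,1) + gcd(1,17) = 1+1+1+1 = 4.
Pick's theorem gives I = A − B/2 + 1 = 114 − 4/2 + 1 = 113.

113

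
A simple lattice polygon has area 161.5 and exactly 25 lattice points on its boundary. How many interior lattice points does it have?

Pick's theorem A = I + B/2 − 1 rearranges to I = A − B/2 + 1 = 161.5 − 25/2 + 1 = 150.

150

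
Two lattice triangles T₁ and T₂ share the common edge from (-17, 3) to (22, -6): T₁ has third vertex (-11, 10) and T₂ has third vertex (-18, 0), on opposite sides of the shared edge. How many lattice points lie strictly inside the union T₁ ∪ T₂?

The union is the simple quadrilateral with vertices (-17, 3), (-11, 10), (22, -6), (-18, 0) in order.
By the shoelace formula, twice the signed area is |((-17)·10 − (-11)·3) + ((-11)·(-6) − 22·10) + (22·0 − (-18)·(-6)) + ((-18)·3 − (-17)·0)| = 453, so the area is 226.5.
Along each edge there are gcd(|Δx|,|Δy|)+1 lattice points, so counting each shared vertex once the boundary has gcd(6,7) + gcd(33,16) + gcd(40,6) + gcd(1,3) = 1+1+2+1 = 5.
By Pick's theorem I = A − B/2 + 1 = 226.5 − 5/2 + 1 = 225.

225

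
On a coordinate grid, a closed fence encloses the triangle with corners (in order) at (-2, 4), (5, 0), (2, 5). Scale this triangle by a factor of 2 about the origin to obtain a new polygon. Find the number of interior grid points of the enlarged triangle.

By the shoelace formula, twice the signed area is |[(-2)·0 − 5·4] + [5·5 − 2·0] + [2·4 − (-2)·5]| = 23, so the area is 23/2.
Along each edge there are gcd(|Δx|,|Δy|)+1 lattice points, so counting each shared vertex once the boundary has gcd(7,4) + gcd(3,5) + gcd(4,1) = 1+1+1 = 3.
Scaling by 2 multiplies the area by 2² = 4 (so the new area is 46) and multiplies the boundary lattice-point count by 2, giving 6.
By Pick's theorem, the interior count of the dilated polygon is 46 − 6/2 + 1 = 44.

44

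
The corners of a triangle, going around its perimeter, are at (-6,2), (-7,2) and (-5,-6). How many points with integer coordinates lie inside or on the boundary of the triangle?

7

By the shoelace formula, twice the signed area is |[(-6)·2 − (-7)·2] + [(-7)·(-6) − (-5)·2] + [(-5)·2 − (-6)·(-6)]| = 8, so the area is 4.
Summing gcd(|Δx|,|Δy|) over the edges gives the boundary count: gcd(1,0) + gcd(2,8) + gcd(1,8) = 1+2+1 = 4.
Pick's theorem gives I = A − B/2 + 1 = 4 − 4/2 + 1 = 3, so the closed region contains I + B = 3 + 4 = 7 lattice points.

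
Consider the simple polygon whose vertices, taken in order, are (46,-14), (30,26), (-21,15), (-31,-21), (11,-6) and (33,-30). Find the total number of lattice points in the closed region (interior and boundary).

The shoelace formula gives twice the area as |(46·26 − 30·(-14)) + (30·15 − (-21)·26) + ((-21)·(-21) − (-31)·15) + ((-31)·(-6) − 11·(-21)) + (11·(-30) − 33·(-6)) + (33·(-14) − 46·(-30))| = 4721, so the area is 4721/2.
Along each edge there are gcd(|Δx|,|Δy|)+1 lattice points, so counting each shared vertex once the boundary has gcd(16,40) + gcd(51,11) + gcd(10,36) + gcd(42,15) + gcd(22,24) + gcd(13,16) = 8+1+2+3+2+1 = 17.
Pick's theorem gives I = A − B/2 + 1 = 4721/2 − 17/2 + 1 = 2353, so the closed region contains I + B = 2353 + 17 = 2370 lattice points.

2370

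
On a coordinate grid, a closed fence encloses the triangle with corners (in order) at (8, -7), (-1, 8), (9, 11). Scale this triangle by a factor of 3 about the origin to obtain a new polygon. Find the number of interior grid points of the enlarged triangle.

790

By the shoelace formula, twice the signed area is |(8·8 − (-1)·(-7)) + ((-1)·11 − 9·8) + (9·(-7) − 8·11)| = 177, so the area is 177/2.
Summing gcd(|Δx|,|Δy|) over the edges gives the boundary count: gcd(9,15) + gcd(10,3) + gcd(1,18) = 3+1+1 = 5.
Scaling by 3 multiplies the area by 3² = 9 (so the new area is 796.5) and multiplies the boundary lattice-point count by 3, giving 15.
By Pick's theorem, the interior count of the dilated polygon is 796.5 − 15/2 + 1 = 790.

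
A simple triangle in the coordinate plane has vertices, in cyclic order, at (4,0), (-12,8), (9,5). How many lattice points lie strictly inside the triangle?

53

Using the shoelace formula, 2A = |[4·8 − (-12)·0] + [(-12)·5 − 9·8] + [9·0 − 4·5]| = 120, so the area is 60.
Along each edge there are gcd(|Δx|,|Δy|)+1 lattice points, so counting each shared vertex once the boundary has gcd(16,8) + gcd(21,3) + gcd(5,5) = 8+3+5 = 16.
By Pick's theorem A = I + B/2 − 1, so I = 60 − 16/2 + 1 = 53.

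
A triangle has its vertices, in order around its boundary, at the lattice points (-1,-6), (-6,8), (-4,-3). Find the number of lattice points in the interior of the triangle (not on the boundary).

By the shoelace formula, twice the signed area is |[(-1)·8 − (-6)·(-6)] + [(-6)·(-3) − (-4)·8] + [(-4)·(-6) − (-1)·(-3)]| = 27, so the area is 13.5.
Summing gcd(|Δx|,|Δy|) over the edges gives the boundary count: gcd(5,14) + gcd(2,11) + gcd(3,3) = 1+1+3 = 5.
By Pick's theorem A = I + B/2 − 1, so I = 13.5 − 5/2 + 1 = 12.

12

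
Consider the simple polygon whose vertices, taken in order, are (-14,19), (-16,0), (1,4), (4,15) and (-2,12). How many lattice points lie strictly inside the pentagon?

221

The shoelace formula gives twice the area as |[(-14)·0 − (-16)·19] + [(-16)·4 − 1·0] + [1·15 − 4·4] + [4·12 − (-2)·15] + [(-2)·19 − (-14)·12]| = 447, so the area is 447/2.
Summing gcd(|Δx|,|Δy|) over the edges gives the boundary count: gcd(2,19) + gcd(17,4) + gcd(3,11) + gcd(6,3) + gcd(12,7) = 1+1+1+3+1 = 7.
By Pick's theorem A = I + B/2 − 1, so I = 447/2 − 7/2 + 1 = 221.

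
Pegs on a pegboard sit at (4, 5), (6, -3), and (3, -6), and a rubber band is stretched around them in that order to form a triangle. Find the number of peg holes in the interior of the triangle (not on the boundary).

13

The shoelace formula gives twice the area as |[4·(-3) − 6·5] + [6·(-6) − 3·(-3)] + [3·5 − 4·(-6)]| = 30, so the area is 15.
Summing gcd(|Δx|,|Δy|) over the edges gives the boundary count: gcd(2,8) + gcd(3,3) + gcd(1,11) = 2+3+1 = 6.
Pick's theorem gives I = A − B/2 + 1 = 15 − 6/2 + 1 = 13.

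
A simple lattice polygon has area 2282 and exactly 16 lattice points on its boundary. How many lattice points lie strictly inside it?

From Pick's theorem, I = A − B/2 + 1 = 2282 − 16/2 + 1 = 2275.

2275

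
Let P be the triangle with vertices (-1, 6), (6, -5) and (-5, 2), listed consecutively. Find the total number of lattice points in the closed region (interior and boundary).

40

By the shoelace formula, twice the signed area is |((-1)·(-5) − 6·6) + (6·2 − (-5)·(-5)) + ((-5)·6 − (-1)·2)| = 72, so the area is 36.
The number of boundary lattice points is Σ gcd(|Δx|,|Δy|) = gcd(7,11) + gcd(11,7) + gcd(4,4) = 1+1+4 = 6.
Pick's theorem gives I = A − B/2 + 1 = 36 − 6/2 + 1 = 34, so the closed region contains I + B = 34 + 6 = 40 lattice points.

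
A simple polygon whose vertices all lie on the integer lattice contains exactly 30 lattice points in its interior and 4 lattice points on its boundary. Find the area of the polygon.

By Pick's theorem, A = I + B/2 − 1 = 30 + 4/2 − 1 = 31.

31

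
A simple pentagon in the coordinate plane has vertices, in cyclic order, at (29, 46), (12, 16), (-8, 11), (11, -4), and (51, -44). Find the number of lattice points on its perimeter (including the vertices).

49

The number of boundary lattice points is Σ gcd(|Δx|,|Δy|) = gcd(17,30) + gcd(20,5) + gcd(19,15) + gcd(40,40) + gcd(22,90) = 1+5+1+40+2 = 49.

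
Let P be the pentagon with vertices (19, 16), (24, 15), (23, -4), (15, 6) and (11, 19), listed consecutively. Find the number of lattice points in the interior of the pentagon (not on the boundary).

Using the shoelace formula, 2A = |[19·15 − 24·16] + [24·(-4) − 23·15] + [23·6 − 15·(-4)] + [15·19 − 11·6] + [11·16 − 19·19]| = 308, so the area is 154.
Along each edge there are gcd(|Δx|,|Δy|)+1 lattice points, so counting each shared vertex once the boundary has gcd(5,1) + gcd(1,19) + gcd(8,10) + gcd(4,13) + gcd(8,3) = 1+1+2+1+1 = 6.
By Pick's theorem A = I + B/2 − 1, so I = 154 − 6/2 + 1 = 152.

152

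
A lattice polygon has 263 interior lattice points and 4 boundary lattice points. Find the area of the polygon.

264

Pick's theorem states A = I + B/2 − 1, so A = 263 + 4/2 − 1 = 264.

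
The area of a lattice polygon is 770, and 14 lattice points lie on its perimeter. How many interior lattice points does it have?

764

Pick's theorem A = I + B/2 − 1 rearranges to I = A − B/2 + 1 = 770 − 14/2 + 1 = 764.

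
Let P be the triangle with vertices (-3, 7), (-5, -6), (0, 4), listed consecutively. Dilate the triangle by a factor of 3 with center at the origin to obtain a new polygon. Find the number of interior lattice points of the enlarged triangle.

190

By the shoelace formula, twice the signed area is |((-3)·(-6) − (-5)·7) + ((-5)·4 − 0·(-6)) + (0·7 − (-3)·4)| = 45, so the area is 22.5.
The number of boundary lattice points is Σ gcd(|Δx|,|Δy|) = gcd(2,13) + gcd(5,10) + gcd(3,3) = 1+5+3 = 9.
Scaling by 3 multiplies the area by 3² = 9 (so the new area is 405/2) and multiplies the boundary lattice-point count by 3, giving 27.
By Pick's theorem, the interior count of the dilated polygon is 405/2 − 27/2 + 1 = 190.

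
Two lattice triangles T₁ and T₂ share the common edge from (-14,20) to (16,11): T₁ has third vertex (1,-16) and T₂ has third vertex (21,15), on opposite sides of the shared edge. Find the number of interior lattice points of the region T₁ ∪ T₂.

550

The union is the simple quadrilateral with vertices (-14,20), (1,-16), (16,11), (21,15) in order.
By the shoelace formula, twice the signed area is |[(-14)·(-16) − 1·20] + [1·11 − 16·(-16)] + [16·15 − 21·11] + [21·20 − (-14)·15]| = 1110, so the area is 555.
The number of boundary lattice points is Σ gcd(|Δx|,|Δy|) = gcd(15,36) + gcd(15,27) + gcd(5,4) + gcd(35,5) = 3+3+1+5 = 12.
By Pick's theorem I = A − B/2 + 1 = 555 − 12/2 + 1 = 550.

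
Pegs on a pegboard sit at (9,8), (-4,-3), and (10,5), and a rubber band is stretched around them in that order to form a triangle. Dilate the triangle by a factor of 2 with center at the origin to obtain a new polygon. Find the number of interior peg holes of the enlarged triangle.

Using the shoelace formula, 2A = |(9·(-3) − (-4)·8) + ((-4)·5 − 10·(-3)) + (10·8 − 9·5)| = 50, so the area is 25.
The number of boundary lattice points is Σ gcd(|Δx|,|Δy|) = gcd(13,11) + gcd(14,8) + gcd(1,3) = 1+2+1 = 4.
Scaling by 2 multiplies the area by 2² = 4 (so the new area is 100) and multiplies the boundary lattice-point count by 2, giving 8.
By Pick's theorem, the interior count of the dilated polygon is 100 − 8/2 + 1 = 97.

97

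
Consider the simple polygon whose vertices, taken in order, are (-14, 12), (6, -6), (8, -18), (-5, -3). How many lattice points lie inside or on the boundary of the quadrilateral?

137

Using the shoelace formula, 2A = |((-14)·(-6) − 6·12) + (6·(-18) − 8·(-6)) + (8·(-3) − (-5)·(-18)) + ((-5)·12 − (-14)·(-3))| = 264, so the area is 132.
The number of boundary lattice points is Σ gcd(|Δx|,|Δy|) = gcd(20,18) + gcd(2,12) + gcd(13,15) + gcd(9,15) = 2+2+1+3 = 8.
Pick's theorem gives I = A − B/2 + 1 = 132 − 8/2 + 1 = 129, so the closed region contains I + B = 129 + 8 = 137 lattice points.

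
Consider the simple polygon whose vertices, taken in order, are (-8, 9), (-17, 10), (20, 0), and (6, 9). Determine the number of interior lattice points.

82

By the shoelace formula, twice the signed area is |[(-8)·10 − (-17)·9] + [(-17)·0 − 20·10] + [20·9 − 6·0] + [6·9 − (-8)·9]| = 179, so the area is 179/2.
Summing gcd(|Δx|,|Δy|) over the edges gives the boundary count: gcd(9,1) + gcd(37,10) + gcd(14,9) + gcd(14,0) = 1+1+1+14 = 17.
Pick's theorem gives I = A − B/2 + 1 = 179/2 − 17/2 + 1 = 82.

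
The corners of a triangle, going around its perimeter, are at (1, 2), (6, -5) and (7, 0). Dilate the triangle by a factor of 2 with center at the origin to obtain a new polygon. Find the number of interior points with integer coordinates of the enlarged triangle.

61

By the shoelace formula, twice the signed area is |[1·(-5) − 6·2] + [6·0 − 7·(-5)] + [7·2 − 1·0]| = 32, so the area is 16.
Along each edge there are gcd(|Δx|,|Δy|)+1 lattice points, so counting each shared vertex once the boundary has gcd(5,7) + gcd(1,5) + gcd(6,2) = 1+1+2 = 4.
Scaling by 2 multiplies the area by 2² = 4 (so the new area is 64) and multiplies the boundary lattice-point count by 2, giving 8.
By Pick's theorem, the interior count of the dilated polygon is 64 − 8/2 + 1 = 61.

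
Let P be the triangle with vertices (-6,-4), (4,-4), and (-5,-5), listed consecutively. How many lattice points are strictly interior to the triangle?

The shoelace formula gives twice the area as |[(-6)·(-4) − 4·(-4)] + [4·(-5) − (-5)·(-4)] + [(-5)·(-4) − (-6)·(-5)]| = 10, so the area is 5.
The number of boundary lattice points is Σ gcd(|Δx|,|Δy|) = gcd(10,0) + gcd(9,1) + gcd(1,1) = 10+1+1 = 12.
Pick's theorem gives I = A − B/2 + 1 = 5 − 12/2 + 1 = 0.

0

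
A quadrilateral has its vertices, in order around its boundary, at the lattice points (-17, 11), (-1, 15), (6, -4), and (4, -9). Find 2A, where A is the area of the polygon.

477

By the shoelace formula, twice the signed area is |[(-17)·15 − (-1)·11] + [(-1)·(-4) − 6·15] + [6·(-9) − 4·(-4)] + [4·11 − (-17)·(-9)]| = 477, so the area is 477/2.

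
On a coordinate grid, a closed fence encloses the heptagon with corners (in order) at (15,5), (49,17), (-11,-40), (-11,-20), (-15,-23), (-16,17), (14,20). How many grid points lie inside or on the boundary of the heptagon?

By the shoelace formula, twice the signed area is |[15·17 − 49·5] + [49·(-40) − (-11)·17] + [(-11)·(-20) − (-11)·(-40)] + [(-11)·(-23) − (-15)·(-20)] + [(-15)·17 − (-16)·(-23)] + [(-16)·20 − 14·17] + [14·5 − 15·20]| = 3441, so the area is 3441/2.
Along each edge there are gcd(|Δx|,|Δy|)+1 lattice points, so counting each shared vertex once the boundary has gcd(34,12) + gcd(60,57) + gcd(0,20) + gcd(4,3) + gcd(1,40) + gcd(30,3) + gcd(1,15) = 2+3+20+1+1+3+1 = 31.
Pick's theorem gives I = A − B/2 + 1 = 3441/2 − 31/2 + 1 = 1706, so the closed region contains I + B = 1706 + 31 = 1737 lattice points.

1737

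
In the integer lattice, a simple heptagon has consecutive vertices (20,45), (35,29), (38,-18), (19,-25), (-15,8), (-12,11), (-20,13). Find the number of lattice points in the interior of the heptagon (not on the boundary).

2354

By the shoelace formula, twice the signed area is |[20·29 − 35·45] + [35·(-18) − 38·29] + [38·(-25) − 19·(-18)] + [19·8 − (-15)·(-25)] + [(-15)·11 − (-12)·8] + [(-12)·13 − (-20)·11] + [(-20)·45 − 20·13]| = 4723, so the area is 2361.5.
Along each edge there are gcd(|Δx|,|Δy|)+1 lattice points, so counting each shared vertex once the boundary has gcd(15,16) + gcd(3,47) + gcd(19,7) + gcd(34,33) + gcd(3,3) + gcd(8,2) + gcd(40,32) = 1+1+1+1+3+2+8 = 17.
By Pick's theorem A = I + B/2 − 1, so I = 2361.5 − 17/2 + 1 = 2354.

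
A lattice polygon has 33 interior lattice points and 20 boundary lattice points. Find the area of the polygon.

By Pick's theorem, A = I + B/2 − 1 = 33 + 20/2 − 1 = 42.

42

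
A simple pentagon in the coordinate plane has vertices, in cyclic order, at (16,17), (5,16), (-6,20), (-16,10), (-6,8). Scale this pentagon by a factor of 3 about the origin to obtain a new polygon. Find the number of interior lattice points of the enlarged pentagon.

1459

The shoelace formula gives twice the area as |[16·16 − 5·17] + [5·20 − (-6)·16] + [(-6)·10 − (-16)·20] + [(-16)·8 − (-6)·10] + [(-6)·17 − 16·8]| = 329, so the area is 164.5.
Along each edge there are gcd(|Δx|,|Δy|)+1 lattice points, so counting each shared vertex once the boundary has gcd(11,1) + gcd(11,4) + gcd(10,10) + gcd(10,2) + gcd(22,9) = 1+1+10+2+1 = 15.
Scaling by 3 multiplies the area by 3² = 9 (so the new area is 1480.5) and multiplies the boundary lattice-point count by 3, giving 45.
By Pick's theorem, the interior count of the dilated polygon is 1480.5 − 45/2 + 1 = 1459.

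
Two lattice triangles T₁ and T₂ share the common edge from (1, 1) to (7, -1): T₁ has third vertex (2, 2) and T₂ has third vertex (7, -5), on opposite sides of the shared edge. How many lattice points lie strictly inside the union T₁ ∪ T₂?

11

The union is the simple quadrilateral with vertices (1, 1), (2, 2), (7, -1), (7, -5) in order.
The shoelace formula gives twice the area as |(1·2 − 2·1) + (2·(-1) − 7·2) + (7·(-5) − 7·(-1)) + (7·1 − 1·(-5))| = 32, so the area is 16.
The number of boundary lattice points is Σ gcd(|Δx|,|Δy|) = gcd(1,1) + gcd(5,3) + gcd(0,4) + gcd(6,6) = 1+1+4+6 = 12.
By Pick's theorem I = A − B/2 + 1 = 16 − 12/2 + 1 = 11.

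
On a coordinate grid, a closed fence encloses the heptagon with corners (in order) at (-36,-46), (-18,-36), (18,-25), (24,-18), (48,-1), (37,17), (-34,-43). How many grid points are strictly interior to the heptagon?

1266

Using the shoelace formula, 2A = |[(-36)·(-36) − (-18)·(-46)] + [(-18)·(-25) − 18·(-36)] + [18·(-18) − 24·(-25)] + [24·(-1) − 48·(-18)] + [48·17 − 37·(-1)] + [37·(-43) − (-34)·17] + [(-34)·(-46) − (-36)·(-43)]| = 2538, so the area is 1269.
Summing gcd(|Δx|,|Δy|) over the edges gives the boundary count: gcd(18,10) + gcd(36,11) + gcd(6,7) + gcd(24,17) + gcd(11,18) + gcd(71,60) + gcd(2,3) = 2+1+1+1+1+1+1 = 8.
By Pick's theorem A = I + B/2 − 1, so I = 1269 − 8/2 + 1 = 1266.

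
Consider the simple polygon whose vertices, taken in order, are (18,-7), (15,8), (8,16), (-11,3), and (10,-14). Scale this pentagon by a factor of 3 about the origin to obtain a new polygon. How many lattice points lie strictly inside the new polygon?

4180

The shoelace formula gives twice the area as |(18·8 − 15·(-7)) + (15·16 − 8·8) + (8·3 − (-11)·16) + ((-11)·(-14) − 10·3) + (10·(-7) − 18·(-14))| = 931, so the area is 931/2.
The number of boundary lattice points is Σ gcd(|Δx|,|Δy|) = gcd(3,15) + gcd(7,8) + gcd(19,13) + gcd(21,17) + gcd(8,7) = 3+1+1+1+1 = 7.
Scaling by 3 multiplies the area by 3² = 9 (so the new area is 8379/2) and multiplies the boundary lattice-point count by 3, giving 21.
By Pick's theorem, the interior count of the dilated polygon is 8379/2 − 21/2 + 1 = 4180.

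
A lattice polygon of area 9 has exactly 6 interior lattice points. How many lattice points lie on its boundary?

Pick's theorem gives A = I + B/2 − 1, so B = 2(A − I + 1) = 2(9 − 6 + 1) = 8.

8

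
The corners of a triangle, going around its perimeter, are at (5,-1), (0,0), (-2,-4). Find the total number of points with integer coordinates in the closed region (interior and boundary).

By the shoelace formula, twice the signed area is |(5·0 − 0·(-1)) + (0·(-4) − (-2)·0) + ((-2)·(-1) − 5·(-4))| = 22, so the area is 11.
The number of boundary lattice points is Σ gcd(|Δx|,|Δy|) = gcd(5,1) + gcd(2,4) + gcd(7,3) = 1+2+1 = 4.
Pick's theorem gives I = A − B/2 + 1 = 11 − 4/2 + 1 = 10, so the closed region contains I + B = 10 + 4 = 14 lattice points.

14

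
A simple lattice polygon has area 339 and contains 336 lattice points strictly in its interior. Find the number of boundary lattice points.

8

Pick's theorem gives A = I + B/2 − 1, so B = 2(A − I + 1) = 2(339 − 336 + 1) = 8.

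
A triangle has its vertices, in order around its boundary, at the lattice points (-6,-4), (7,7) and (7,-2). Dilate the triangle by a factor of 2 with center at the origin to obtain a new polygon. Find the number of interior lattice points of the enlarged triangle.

Using the shoelace formula, 2A = |((-6)·7 − 7·(-4)) + (7·(-2) − 7·7) + (7·(-4) − (-6)·(-2))| = 117, so the area is 58.5.
Summing gcd(|Δx|,|Δy|) over the edges gives the boundary count: gcd(13,11) + gcd(0,9) + gcd(13,2) = 1+9+1 = 11.
Scaling by 2 multiplies the area by 2² = 4 (so the new area is 234) and multiplies the boundary lattice-point count by 2, giving 22.
By Pick's theorem, the interior count of the dilated polygon is 234 − 22/2 + 1 = 224.

224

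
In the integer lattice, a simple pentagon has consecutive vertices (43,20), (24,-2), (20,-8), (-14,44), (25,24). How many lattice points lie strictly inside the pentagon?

956

The shoelace formula gives twice the area as |(43·(-2) − 24·20) + (24·(-8) − 20·(-2)) + (20·44 − (-14)·(-8)) + ((-14)·24 − 25·44) + (25·20 − 43·24)| = 1918, so the area is 959.
Along each edge there are gcd(|Δx|,|Δy|)+1 lattice points, so counting each shared vertex once the boundary has gcd(19,22) + gcd(4,6) + gcd(34,52) + gcd(39,20) + gcd(18,4) = 1+2+2+1+2 = 8.
By Pick's theorem A = I + B/2 − 1, so I = 959 − 8/2 + 1 = 956.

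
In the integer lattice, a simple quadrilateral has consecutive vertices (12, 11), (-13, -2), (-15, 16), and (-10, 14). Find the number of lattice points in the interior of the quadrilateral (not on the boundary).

Using the shoelace formula, 2A = |[12·(-2) − (-13)·11] + [(-13)·16 − (-15)·(-2)] + [(-15)·14 − (-10)·16] + [(-10)·11 − 12·14]| = 447, so the area is 447/2.
The number of boundary lattice points is Σ gcd(|Δx|,|Δy|) = gcd(25,13) + gcd(2,18) + gcd(5,2) + gcd(22,3) = 1+2+1+1 = 5.
Pick's theorem gives I = A − B/2 + 1 = 447/2 − 5/2 + 1 = 222.

222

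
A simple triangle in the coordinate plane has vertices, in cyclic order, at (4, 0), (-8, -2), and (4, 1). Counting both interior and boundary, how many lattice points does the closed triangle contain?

The shoelace formula gives twice the area as |[4·(-2) − (-8)·0] + [(-8)·1 − 4·(-2)] + [4·0 − 4·1]| = 12, so the area is 6.
Along each edge there are gcd(|Δx|,|Δy|)+1 lattice points, so counting each shared vertex once the boundary has gcd(12,2) + gcd(12,3) + gcd(0,1) = 2+3+1 = 6.
Pick's theorem gives I = A − B/2 + 1 = 6 − 6/2 + 1 = 4, so the closed region contains I + B = 4 + 6 = 10 lattice points.

10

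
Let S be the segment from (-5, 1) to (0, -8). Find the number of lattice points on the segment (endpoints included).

The number of lattice points on a segment between lattice points is gcd(|Δx|,|Δy|) + 1 = gcd(5,9) + 1 = 1 + 1 = 2.

2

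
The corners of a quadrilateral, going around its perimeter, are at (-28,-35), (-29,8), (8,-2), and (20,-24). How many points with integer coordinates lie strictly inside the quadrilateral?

1383

By the shoelace formula, twice the signed area is |[(-28)·8 − (-29)·(-35)] + [(-29)·(-2) − 8·8] + [8·(-24) − 20·(-2)] + [20·(-35) − (-28)·(-24)]| = 2769, so the area is 1384.5.
Along each edge there are gcd(|Δx|,|Δy|)+1 lattice points, so counting each shared vertex once the boundary has gcd(1,43) + gcd(37,10) + gcd(12,22) + gcd(48,11) = 1+1+2+1 = 5.
Pick's theorem gives I = A − B/2 + 1 = 1384.5 − 5/2 + 1 = 1383.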